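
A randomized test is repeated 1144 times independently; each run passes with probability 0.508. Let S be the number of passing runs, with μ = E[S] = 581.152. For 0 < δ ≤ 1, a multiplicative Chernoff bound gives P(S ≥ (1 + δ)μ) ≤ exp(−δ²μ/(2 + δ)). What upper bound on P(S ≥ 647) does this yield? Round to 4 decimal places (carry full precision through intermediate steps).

0.0293

Write 647 = (1 + δ)μ, so δ = 647/581.152 − 1 = 0.113306…
Then the exponent is δ²μ/(2 + δ) = (647 − μ)² / (μ·(2 + δ)) = 3.530474.
Bound = exp(−3.530474) = 0.02929.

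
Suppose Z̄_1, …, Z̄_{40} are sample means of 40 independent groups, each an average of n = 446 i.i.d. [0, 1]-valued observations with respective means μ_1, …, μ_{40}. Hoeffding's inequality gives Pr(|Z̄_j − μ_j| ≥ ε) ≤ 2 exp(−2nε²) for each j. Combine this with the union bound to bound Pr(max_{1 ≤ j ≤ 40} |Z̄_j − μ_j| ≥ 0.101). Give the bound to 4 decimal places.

Per-experiment Hoeffding bound: 2·exp(−2·446·0.101²) = 2·exp(−9.09929) = 0.00022349.
Union bound over 40 events: 40·0.00022349 = 0.00894.

0.0089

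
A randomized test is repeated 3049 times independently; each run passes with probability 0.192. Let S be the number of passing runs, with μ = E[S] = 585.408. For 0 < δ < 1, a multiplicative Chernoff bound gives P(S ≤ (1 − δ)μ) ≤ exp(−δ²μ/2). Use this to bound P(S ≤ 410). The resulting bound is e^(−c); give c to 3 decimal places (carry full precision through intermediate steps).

Write 410 = (1 − δ)μ, so δ = 1 − 410/585.408 = 0.2996338…
Then the exponent is δ²μ/2 = (μ − 410)²/(2μ) = 26.279079.

26.279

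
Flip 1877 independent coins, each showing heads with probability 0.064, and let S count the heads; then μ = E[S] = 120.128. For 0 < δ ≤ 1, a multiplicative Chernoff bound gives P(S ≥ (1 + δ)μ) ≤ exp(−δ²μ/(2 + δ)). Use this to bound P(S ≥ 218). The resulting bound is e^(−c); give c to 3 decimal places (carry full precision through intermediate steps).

28.329

Write 218 = (1 + δ)μ, so δ = 218/120.128 − 1 = 0.814731…
Then the exponent is δ²μ/(2 + δ) = (218 − μ)² / (μ·(2 + δ)) = 28.329297.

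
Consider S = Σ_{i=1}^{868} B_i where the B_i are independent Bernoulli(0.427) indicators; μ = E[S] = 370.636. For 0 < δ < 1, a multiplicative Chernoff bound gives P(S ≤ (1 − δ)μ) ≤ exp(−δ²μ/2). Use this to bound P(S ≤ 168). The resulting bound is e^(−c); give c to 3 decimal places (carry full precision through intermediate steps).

55.393

Write 168 = (1 − δ)μ, so δ = 1 − 168/370.636 = 0.5467251…
Then the exponent is δ²μ/2 = (μ − 168)²/(2μ) = 55.393093.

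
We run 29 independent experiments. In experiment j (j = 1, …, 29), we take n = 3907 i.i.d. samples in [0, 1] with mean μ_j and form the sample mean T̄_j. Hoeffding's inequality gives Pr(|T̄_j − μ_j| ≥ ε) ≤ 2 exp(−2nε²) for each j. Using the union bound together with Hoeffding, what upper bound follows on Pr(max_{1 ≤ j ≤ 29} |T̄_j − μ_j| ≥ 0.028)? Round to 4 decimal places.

Per-experiment Hoeffding bound: 2·exp(−2·3907·0.028²) = 2·exp(−6.12618) = 0.0043698.
Union bound over 29 events: 29·0.0043698 = 0.12673.

0.1267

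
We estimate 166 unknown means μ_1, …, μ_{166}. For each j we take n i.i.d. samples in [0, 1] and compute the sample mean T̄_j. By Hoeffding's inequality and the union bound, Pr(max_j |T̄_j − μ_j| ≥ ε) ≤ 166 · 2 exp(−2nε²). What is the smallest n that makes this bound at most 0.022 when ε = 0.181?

Need 2·166·exp(−2nε²) ≤ 0.022, i.e. exp(−2nε²) ≤ 0.022/332.
So 2nε² ≥ ln(332/0.022) = 9.621848.
Hence n ≥ 9.621848/(2·0.181²) = 146.849.
The smallest integer n is 147.

147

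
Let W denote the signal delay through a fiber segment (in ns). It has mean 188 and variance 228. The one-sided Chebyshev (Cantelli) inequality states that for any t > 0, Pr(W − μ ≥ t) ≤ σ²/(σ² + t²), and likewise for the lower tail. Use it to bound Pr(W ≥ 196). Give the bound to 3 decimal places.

0.781

Here σ² = 228 and t = 8, so σ² + t² = 292.
Cantelli's bound: 228/292 = 0.7808.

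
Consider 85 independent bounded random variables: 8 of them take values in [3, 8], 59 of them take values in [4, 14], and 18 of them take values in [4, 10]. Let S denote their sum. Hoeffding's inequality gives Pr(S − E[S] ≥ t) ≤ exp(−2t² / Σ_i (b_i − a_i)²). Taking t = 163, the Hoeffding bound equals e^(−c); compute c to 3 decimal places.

7.875

Σ(b_i − a_i)² = 8·5² + 59·10² + 18·6² = 6748.
c = 2t² / 6748 = 2·163² / 6748 = 7.8746.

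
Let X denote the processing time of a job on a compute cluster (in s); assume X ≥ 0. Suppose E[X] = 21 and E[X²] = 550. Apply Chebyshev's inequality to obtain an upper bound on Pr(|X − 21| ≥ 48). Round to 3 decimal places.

Var(X) = E[X²] − (E[X])² = 550 − 441 = 109.
Chebyshev's inequality: Pr(|X − μ| ≥ t) ≤ Var(X)/t² = 109/2304 = 0.0473.

0.047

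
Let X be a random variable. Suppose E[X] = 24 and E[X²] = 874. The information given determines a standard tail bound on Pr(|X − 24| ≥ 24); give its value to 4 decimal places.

The first two moments determine the variance, so Chebyshev's inequality is the sharpest standard bound available.
Var(X) = E[X²] − (E[X])² = 874 − 576 = 298.
Chebyshev's inequality: Pr(|X − μ| ≥ t) ≤ Var(X)/t² = 298/576 = 0.5174.

0.5174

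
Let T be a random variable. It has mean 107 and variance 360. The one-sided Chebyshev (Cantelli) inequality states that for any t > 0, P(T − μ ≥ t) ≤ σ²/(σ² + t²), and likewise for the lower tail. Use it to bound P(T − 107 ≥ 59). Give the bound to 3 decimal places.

0.094

Here σ² = 360 and t = 59, so σ² + t² = 3841.
Cantelli's bound: 360/3841 = 0.0937.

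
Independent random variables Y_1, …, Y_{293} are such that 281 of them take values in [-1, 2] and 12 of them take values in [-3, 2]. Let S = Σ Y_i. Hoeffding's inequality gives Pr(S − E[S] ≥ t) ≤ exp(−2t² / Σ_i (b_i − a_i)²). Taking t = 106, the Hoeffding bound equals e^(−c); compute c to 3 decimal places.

7.943

Σ(b_i − a_i)² = 281·3² + 12·5² = 2829.
c = 2t² / 2829 = 2·106² / 2829 = 7.9434.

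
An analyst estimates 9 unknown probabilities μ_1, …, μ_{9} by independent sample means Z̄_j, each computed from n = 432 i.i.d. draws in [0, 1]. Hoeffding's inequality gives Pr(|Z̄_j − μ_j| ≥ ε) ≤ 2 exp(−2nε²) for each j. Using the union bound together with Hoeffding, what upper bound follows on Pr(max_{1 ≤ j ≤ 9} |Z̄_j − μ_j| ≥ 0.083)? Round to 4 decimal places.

Per-experiment Hoeffding bound: 2·exp(−2·432·0.083²) = 2·exp(−5.95210) = 0.0052008.
Union bound over 9 events: 9·0.0052008 = 0.04681.

0.0468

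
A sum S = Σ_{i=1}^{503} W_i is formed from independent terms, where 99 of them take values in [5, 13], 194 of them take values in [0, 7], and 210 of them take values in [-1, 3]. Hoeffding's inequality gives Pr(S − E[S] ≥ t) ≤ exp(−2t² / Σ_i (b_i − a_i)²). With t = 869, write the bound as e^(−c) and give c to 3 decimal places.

78.654

Σ(b_i − a_i)² = 99·8² + 194·7² + 210·4² = 19202.
c = 2t² / 19202 = 2·869² / 19202 = 78.6544.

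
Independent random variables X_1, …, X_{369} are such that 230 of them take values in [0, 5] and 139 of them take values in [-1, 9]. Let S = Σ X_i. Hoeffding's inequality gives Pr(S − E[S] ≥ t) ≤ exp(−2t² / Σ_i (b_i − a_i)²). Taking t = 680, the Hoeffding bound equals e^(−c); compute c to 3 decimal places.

Σ(b_i − a_i)² = 230·5² + 139·10² = 19650.
c = 2t² / 19650 = 2·680² / 19650 = 47.0636.

47.064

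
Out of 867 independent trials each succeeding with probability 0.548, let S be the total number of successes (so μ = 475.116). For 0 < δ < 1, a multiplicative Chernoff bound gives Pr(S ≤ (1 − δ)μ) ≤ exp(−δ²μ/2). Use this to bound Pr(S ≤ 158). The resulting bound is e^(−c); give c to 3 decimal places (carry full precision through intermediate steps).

105.829

Write 158 = (1 − δ)μ, so δ = 1 − 158/475.116 = 0.6674496…
Then the exponent is δ²μ/2 = (μ − 158)²/(2μ) = 105.829479.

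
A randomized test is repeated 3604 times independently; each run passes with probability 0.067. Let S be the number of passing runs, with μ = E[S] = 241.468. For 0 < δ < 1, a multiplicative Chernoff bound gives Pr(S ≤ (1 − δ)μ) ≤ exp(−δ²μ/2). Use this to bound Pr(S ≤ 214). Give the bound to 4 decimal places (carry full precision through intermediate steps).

0.2097

Write 214 = (1 − δ)μ, so δ = 1 − 214/241.468 = 0.1137542…
Then the exponent is δ²μ/2 = (μ − 214)²/(2μ) = 1.562300.
Bound = exp(−1.562300) = 0.20965.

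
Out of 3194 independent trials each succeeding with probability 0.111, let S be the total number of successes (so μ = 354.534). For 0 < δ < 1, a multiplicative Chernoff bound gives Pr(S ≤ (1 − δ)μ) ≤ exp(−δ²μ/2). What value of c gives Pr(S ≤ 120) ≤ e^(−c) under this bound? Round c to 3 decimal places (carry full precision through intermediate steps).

Write 120 = (1 − δ)μ, so δ = 1 − 120/354.534 = 0.6615275…
Then the exponent is δ²μ/2 = (μ − 120)²/(2μ) = 77.575348.

77.575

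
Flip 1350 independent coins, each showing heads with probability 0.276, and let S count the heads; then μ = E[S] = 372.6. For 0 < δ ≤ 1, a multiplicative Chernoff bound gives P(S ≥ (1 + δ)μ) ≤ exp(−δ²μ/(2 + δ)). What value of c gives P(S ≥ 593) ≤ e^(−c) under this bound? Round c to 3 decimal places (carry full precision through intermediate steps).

50.307

Write 593 = (1 + δ)μ, so δ = 593/372.6 − 1 = 0.5915191…
Then the exponent is δ²μ/(2 + δ) = (593 − μ)² / (μ·(2 + δ)) = 50.306711.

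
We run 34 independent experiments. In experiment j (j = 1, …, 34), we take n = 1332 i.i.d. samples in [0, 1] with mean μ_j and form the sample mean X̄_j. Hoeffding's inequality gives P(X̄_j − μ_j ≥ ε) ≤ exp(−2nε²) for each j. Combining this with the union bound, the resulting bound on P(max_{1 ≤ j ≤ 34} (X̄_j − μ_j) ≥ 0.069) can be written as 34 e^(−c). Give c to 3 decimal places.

Union bound over the 34 events: P(max_{1 ≤ j ≤ 34} (X̄_j − μ_j) ≥ 0.069) ≤ 34·exp(−2nε²) = 34 exp(−2·1332·0.069²).
So c = 2·1332·0.069² = 12.6833.

12.683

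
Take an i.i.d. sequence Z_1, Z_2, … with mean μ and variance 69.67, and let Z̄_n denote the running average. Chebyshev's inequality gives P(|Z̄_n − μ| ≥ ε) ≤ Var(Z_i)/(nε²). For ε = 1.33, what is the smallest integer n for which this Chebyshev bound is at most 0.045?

876

Require 69.67/(n·1.33²) ≤ 0.045, i.e. n ≥ 69.67/(0.045·1.33²) = 875.246.
The smallest integer n is 876.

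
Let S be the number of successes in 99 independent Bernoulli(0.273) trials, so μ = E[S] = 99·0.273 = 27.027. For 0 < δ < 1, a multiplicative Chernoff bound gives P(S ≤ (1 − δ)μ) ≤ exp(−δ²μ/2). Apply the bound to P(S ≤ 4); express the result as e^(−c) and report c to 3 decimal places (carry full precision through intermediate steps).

9.810

Write 4 = (1 − δ)μ, so δ = 1 − 4/27.027 = 0.8519999…
Then the exponent is δ²μ/2 = (μ − 4)²/(2μ) = 9.809500.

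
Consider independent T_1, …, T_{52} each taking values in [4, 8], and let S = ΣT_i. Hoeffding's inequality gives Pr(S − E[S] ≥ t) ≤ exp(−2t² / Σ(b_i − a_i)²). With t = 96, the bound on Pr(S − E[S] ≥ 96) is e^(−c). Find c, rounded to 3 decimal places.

22.154

Σ(b_i − a_i)² = 52·(4)² = 832.
c = 2t²/832 = 2·96²/832 = 22.1538.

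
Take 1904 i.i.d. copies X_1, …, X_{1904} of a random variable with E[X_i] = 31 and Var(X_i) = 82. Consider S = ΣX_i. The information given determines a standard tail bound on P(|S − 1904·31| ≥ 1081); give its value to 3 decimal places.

0.134

With mean and variance of each term known, Chebyshev's inequality bounds the deviation of the sum (or sample mean).
Var(S) = n·Var(X_i) = 1904·82 = 156128.
Chebyshev: P(|S − 1904·31| ≥ 1081) ≤ Var(S)/1081² = 156128/1168561 = 0.1336.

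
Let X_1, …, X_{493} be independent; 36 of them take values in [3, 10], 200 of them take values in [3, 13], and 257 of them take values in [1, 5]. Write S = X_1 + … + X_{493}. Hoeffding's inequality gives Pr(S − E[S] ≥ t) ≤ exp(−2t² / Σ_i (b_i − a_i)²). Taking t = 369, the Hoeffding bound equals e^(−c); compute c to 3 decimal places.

10.524

Σ(b_i − a_i)² = 36·7² + 200·10² + 257·4² = 25876.
c = 2t² / 25876 = 2·369² / 25876 = 10.5241.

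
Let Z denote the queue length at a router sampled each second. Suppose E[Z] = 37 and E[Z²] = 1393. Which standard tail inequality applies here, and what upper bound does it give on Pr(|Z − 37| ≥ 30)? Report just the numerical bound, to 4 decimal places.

The first two moments determine the variance, so Chebyshev's inequality is the sharpest standard bound available.
Var(Z) = E[Z²] − (E[Z])² = 1393 − 1369 = 24.
Chebyshev's inequality: Pr(|Z − μ| ≥ t) ≤ Var(Z)/t² = 24/900 = 0.0267.

0.0267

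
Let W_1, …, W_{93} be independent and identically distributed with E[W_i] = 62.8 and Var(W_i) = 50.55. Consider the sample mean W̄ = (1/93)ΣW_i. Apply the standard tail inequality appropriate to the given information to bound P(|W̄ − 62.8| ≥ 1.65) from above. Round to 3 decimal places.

0.200

With mean and variance of each term known, Chebyshev's inequality bounds the deviation of the sum (or sample mean).
Var(W̄) = Var(W_i)/n = 50.55/93 = 0.54355.
Chebyshev: P(|W̄ − 62.8| ≥ 1.65) ≤ Var(W̄)/(1.65)² = 50.55/(93·1.65²) = 0.1997.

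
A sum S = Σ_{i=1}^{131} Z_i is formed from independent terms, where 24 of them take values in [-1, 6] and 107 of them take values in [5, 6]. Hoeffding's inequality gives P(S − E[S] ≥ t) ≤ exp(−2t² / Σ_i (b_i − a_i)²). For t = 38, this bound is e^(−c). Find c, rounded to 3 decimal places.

Σ(b_i − a_i)² = 24·7² + 107·1² = 1283.
c = 2t² / 1283 = 2·38² / 1283 = 2.2510.

2.251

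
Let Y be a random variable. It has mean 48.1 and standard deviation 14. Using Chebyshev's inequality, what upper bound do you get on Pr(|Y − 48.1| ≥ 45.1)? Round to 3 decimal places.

0.096

Chebyshev: Pr(|Y − μ| ≥ t) ≤ Var(Y)/t².
Var(Y) = σ² = 14² = 196.
Bound = 196 / 2034.01 = 0.0964.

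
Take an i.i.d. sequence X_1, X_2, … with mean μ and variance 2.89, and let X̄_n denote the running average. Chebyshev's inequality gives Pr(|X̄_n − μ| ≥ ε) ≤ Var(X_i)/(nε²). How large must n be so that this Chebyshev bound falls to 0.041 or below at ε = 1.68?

25

Require 2.89/(n·1.68²) ≤ 0.041, i.e. n ≥ 2.89/(0.041·1.68²) = 24.974.
The smallest integer n is 25.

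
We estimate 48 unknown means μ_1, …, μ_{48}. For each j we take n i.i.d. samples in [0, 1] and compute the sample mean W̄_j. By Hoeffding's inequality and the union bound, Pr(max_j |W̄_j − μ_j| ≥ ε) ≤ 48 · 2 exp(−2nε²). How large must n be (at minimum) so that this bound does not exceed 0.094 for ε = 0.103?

327

Need 2·48·exp(−2nε²) ≤ 0.094, i.e. exp(−2nε²) ≤ 0.094/96.
So 2nε² ≥ ln(96/0.094) = 6.928809.
Hence n ≥ 6.928809/(2·0.103²) = 326.553.
The smallest integer n is 327.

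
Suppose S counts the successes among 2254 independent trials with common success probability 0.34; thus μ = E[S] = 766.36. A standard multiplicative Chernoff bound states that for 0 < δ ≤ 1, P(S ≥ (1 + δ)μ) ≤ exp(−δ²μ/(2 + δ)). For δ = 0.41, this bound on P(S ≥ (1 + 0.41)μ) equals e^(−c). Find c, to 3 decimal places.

53.454

c = δ²μ/(2 + δ) = 0.41²·766.36/(2 + 0.41) = 53.4544.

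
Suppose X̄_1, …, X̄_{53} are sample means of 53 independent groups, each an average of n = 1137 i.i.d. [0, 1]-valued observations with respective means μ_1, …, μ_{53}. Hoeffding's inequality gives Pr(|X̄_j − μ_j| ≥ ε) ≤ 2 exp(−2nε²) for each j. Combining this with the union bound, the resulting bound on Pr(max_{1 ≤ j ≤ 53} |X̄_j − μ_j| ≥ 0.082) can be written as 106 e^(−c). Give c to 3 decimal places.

15.290

Union bound over the 53 events: Pr(max_{1 ≤ j ≤ 53} |X̄_j − μ_j| ≥ 0.082) ≤ 53·2·exp(−2nε²) = 106 exp(−2·1137·0.082²).
So c = 2·1137·0.082² = 15.2904.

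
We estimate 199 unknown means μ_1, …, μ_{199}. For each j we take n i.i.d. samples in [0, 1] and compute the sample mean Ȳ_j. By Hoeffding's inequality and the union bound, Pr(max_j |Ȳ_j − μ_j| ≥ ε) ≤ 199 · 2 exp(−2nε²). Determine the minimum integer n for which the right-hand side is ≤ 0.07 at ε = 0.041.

Need 2·199·exp(−2nε²) ≤ 0.07, i.e. exp(−2nε²) ≤ 0.07/398.
So 2nε² ≥ ln(398/0.07) = 8.645712.
Hence n ≥ 8.645712/(2·0.041²) = 2571.598.
The smallest integer n is 2572.

2572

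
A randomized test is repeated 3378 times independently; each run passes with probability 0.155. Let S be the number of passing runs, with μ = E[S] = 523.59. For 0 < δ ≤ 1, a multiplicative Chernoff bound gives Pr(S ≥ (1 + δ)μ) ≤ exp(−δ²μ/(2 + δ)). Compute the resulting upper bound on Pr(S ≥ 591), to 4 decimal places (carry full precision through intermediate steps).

0.0170

Write 591 = (1 + δ)μ, so δ = 591/523.59 − 1 = 0.1287458…
Then the exponent is δ²μ/(2 + δ) = (591 − μ)² / (μ·(2 + δ)) = 4.076932.
Bound = exp(−4.076932) = 0.01696.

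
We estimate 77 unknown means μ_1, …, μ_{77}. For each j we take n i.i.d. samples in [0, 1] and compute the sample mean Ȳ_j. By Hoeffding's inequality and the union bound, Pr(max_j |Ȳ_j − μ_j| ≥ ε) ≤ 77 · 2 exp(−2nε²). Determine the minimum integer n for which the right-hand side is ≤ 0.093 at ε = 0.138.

195

Need 2·77·exp(−2nε²) ≤ 0.093, i.e. exp(−2nε²) ≤ 0.093/154.
So 2nε² ≥ ln(154/0.093) = 7.412108.
Hence n ≥ 7.412108/(2·0.138²) = 194.605.
The smallest integer n is 195.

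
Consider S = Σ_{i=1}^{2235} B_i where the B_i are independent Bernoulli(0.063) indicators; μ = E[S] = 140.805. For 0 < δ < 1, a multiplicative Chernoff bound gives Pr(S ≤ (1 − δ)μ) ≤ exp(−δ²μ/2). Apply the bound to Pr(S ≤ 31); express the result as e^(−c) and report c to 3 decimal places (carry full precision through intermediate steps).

42.815

Write 31 = (1 − δ)μ, so δ = 1 − 31/140.805 = 0.7798374…
Then the exponent is δ²μ/2 = (μ − 31)²/(2μ) = 42.815021.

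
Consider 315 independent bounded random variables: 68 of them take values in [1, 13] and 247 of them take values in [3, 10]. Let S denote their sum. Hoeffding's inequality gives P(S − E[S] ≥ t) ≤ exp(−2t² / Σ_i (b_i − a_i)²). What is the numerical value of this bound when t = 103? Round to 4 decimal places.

0.3794

Σ(b_i − a_i)² = 68·12² + 247·7² = 21895.
Exponent = 2·103² / 21895 = 0.96908.
Bound = exp(−0.96908) = 0.37943.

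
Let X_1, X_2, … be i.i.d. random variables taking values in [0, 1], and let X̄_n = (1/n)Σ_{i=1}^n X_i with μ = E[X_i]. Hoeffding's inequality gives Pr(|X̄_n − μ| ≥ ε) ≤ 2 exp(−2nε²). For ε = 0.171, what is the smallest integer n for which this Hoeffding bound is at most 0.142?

46

Require 2·exp(−2nε²) ≤ 0.142, i.e. 2nε² ≥ ln(2/0.142) = 2.645075.
So n ≥ 2.645075 / (2·0.171²) = 45.229.
The smallest integer n is 46.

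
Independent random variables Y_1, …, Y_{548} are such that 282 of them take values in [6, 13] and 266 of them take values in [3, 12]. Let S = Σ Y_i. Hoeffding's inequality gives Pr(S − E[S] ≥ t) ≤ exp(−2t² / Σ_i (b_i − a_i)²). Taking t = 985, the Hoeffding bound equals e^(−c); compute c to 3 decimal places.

Σ(b_i − a_i)² = 282·7² + 266·9² = 35364.
c = 2t² / 35364 = 2·985² / 35364 = 54.8708.

54.871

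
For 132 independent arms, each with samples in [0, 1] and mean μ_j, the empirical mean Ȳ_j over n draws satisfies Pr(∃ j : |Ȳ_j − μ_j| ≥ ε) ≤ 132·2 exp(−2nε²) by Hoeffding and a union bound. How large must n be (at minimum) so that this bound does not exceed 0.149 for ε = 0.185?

Need 2·132·exp(−2nε²) ≤ 0.149, i.e. exp(−2nε²) ≤ 0.149/264.
So 2nε² ≥ ln(264/0.149) = 7.479758.
Hence n ≥ 7.479758/(2·0.185²) = 109.273.
The smallest integer n is 110.

110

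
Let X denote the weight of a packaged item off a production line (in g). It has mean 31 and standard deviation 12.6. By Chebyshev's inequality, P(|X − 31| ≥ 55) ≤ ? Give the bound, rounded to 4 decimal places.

Chebyshev: P(|X − μ| ≥ t) ≤ Var(X)/t².
Var(X) = σ² = 12.6² = 158.76.
Bound = 158.76 / 3025 = 0.0525.

0.0525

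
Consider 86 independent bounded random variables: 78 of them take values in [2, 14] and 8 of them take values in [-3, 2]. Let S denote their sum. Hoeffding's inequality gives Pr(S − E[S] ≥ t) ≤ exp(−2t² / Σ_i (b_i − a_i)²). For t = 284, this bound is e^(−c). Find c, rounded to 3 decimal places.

Σ(b_i − a_i)² = 78·12² + 8·5² = 11432.
c = 2t² / 11432 = 2·284² / 11432 = 14.1106.

14.111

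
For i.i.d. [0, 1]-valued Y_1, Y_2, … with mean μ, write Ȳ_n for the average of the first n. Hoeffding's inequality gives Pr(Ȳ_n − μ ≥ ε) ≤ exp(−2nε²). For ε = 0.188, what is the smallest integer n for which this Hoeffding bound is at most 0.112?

Require exp(−2nε²) ≤ 0.112, i.e. 2nε² ≥ ln(1/0.112) = 2.189256.
So n ≥ 2.189256 / (2·0.188²) = 30.971.
The smallest integer n is 31.

31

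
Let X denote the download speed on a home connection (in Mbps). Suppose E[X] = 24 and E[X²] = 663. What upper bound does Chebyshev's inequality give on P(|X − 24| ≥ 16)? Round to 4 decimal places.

0.3398

Var(X) = E[X²] − (E[X])² = 663 − 576 = 87.
Chebyshev's inequality: P(|X − μ| ≥ t) ≤ Var(X)/t² = 87/256 = 0.3398.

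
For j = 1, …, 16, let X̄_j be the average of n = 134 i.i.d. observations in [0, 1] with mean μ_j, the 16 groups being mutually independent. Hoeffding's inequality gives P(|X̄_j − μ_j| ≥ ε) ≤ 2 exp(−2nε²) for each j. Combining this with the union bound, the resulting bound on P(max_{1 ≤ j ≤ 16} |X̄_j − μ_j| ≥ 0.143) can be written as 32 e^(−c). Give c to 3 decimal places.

Union bound over the 16 events: P(max_{1 ≤ j ≤ 16} |X̄_j − μ_j| ≥ 0.143) ≤ 16·2·exp(−2nε²) = 32 exp(−2·134·0.143²).
So c = 2·134·0.143² = 5.4803.

5.480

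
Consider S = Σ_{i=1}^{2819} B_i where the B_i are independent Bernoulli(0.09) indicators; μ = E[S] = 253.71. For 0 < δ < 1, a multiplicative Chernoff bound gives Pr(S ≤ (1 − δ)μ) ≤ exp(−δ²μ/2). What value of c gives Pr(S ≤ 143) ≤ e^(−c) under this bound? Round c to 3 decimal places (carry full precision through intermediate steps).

24.155

Write 143 = (1 − δ)μ, so δ = 1 − 143/253.71 = 0.4363644…
Then the exponent is δ²μ/2 = (μ − 143)²/(2μ) = 24.154949.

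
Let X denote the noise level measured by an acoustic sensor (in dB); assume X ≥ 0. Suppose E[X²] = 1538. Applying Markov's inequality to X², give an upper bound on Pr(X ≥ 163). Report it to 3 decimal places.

Since X ≥ 0, the event {X ≥ 163} is the same as {X² ≥ 26569}.
Markov's inequality applied to X² gives Pr(X² ≥ 26569) ≤ E[X²]/26569 = 1538/26569 = 0.0579.

0.058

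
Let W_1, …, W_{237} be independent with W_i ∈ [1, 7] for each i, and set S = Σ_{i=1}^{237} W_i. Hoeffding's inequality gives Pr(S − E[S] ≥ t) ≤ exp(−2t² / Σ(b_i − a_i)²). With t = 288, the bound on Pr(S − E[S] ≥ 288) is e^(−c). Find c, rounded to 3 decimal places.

19.443

Σ(b_i − a_i)² = 237·(6)² = 8532.
c = 2t²/8532 = 2·288²/8532 = 19.4430.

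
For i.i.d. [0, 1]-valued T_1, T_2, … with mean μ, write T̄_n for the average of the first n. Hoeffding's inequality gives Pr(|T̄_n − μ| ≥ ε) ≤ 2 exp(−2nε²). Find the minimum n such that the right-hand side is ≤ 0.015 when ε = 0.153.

Require 2·exp(−2nε²) ≤ 0.015, i.e. 2nε² ≥ ln(2/0.015) = 4.892852.
So n ≥ 4.892852 / (2·0.153²) = 104.508.
The smallest integer n is 105.

105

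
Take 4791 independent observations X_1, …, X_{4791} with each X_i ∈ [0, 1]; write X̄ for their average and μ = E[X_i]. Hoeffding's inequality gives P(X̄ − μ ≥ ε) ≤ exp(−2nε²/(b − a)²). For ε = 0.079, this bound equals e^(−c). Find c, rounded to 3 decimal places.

59.801

c = 2nε²/(b − a)² = 2·4791·0.079² / 1² = 59.8013.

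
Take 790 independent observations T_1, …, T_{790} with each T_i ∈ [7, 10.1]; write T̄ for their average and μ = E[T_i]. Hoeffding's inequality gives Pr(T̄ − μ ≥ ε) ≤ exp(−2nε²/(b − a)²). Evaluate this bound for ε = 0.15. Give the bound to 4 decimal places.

Exponent: 2nε²/(b − a)² = 2·790·0.15² / 3.1² = 3.69927.
Bound = exp(−3.69927) = 0.02474.

0.0247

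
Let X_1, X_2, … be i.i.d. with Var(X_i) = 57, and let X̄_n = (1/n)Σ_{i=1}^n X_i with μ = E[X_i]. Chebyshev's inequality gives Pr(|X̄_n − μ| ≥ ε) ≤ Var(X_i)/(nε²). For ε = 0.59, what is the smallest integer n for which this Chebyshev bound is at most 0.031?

5283

Require 57/(n·0.59²) ≤ 0.031, i.e. n ≥ 57/(0.031·0.59²) = 5282.131.
The smallest integer n is 5283.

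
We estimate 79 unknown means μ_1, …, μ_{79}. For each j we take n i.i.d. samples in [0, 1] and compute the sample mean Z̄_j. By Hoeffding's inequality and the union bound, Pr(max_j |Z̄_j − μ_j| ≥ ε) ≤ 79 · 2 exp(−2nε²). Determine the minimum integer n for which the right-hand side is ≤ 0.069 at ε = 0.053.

1378

Need 2·79·exp(−2nε²) ≤ 0.069, i.e. exp(−2nε²) ≤ 0.069/158.
So 2nε² ≥ ln(158/0.069) = 7.736244.
Hence n ≥ 7.736244/(2·0.053²) = 1377.046.
The smallest integer n is 1378.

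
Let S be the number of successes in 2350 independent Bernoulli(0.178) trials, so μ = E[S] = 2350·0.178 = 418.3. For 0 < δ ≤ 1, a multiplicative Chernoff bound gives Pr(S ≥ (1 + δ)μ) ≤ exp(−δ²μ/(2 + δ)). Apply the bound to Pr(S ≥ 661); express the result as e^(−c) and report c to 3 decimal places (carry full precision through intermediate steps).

54.575

Write 661 = (1 + δ)μ, so δ = 661/418.3 − 1 = 0.5802056…
Then the exponent is δ²μ/(2 + δ) = (661 − μ)² / (μ·(2 + δ)) = 54.575456.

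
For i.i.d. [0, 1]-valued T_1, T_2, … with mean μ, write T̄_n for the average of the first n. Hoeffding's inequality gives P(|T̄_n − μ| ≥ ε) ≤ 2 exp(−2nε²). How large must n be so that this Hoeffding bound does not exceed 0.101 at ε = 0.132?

Require 2·exp(−2nε²) ≤ 0.101, i.e. 2nε² ≥ ln(2/0.101) = 2.985782.
So n ≥ 2.985782 / (2·0.132²) = 85.680.
The smallest integer n is 86.

86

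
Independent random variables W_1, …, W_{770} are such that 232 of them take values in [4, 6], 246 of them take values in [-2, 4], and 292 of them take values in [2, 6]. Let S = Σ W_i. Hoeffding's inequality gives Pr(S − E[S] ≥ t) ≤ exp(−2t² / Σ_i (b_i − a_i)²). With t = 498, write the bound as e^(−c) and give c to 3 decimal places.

Σ(b_i − a_i)² = 232·2² + 246·6² + 292·4² = 14456.
c = 2t² / 14456 = 2·498² / 14456 = 34.3116.

34.312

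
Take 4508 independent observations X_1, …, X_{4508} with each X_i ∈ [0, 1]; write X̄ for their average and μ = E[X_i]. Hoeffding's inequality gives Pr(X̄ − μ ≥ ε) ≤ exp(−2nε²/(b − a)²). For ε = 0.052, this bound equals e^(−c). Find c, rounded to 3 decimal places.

c = 2nε²/(b − a)² = 2·4508·0.052² / 1² = 24.3793.

24.379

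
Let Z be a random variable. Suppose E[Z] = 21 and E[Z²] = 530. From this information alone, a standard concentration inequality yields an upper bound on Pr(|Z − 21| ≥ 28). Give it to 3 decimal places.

0.114

The first two moments determine the variance, so Chebyshev's inequality is the sharpest standard bound available.
Var(Z) = E[Z²] − (E[Z])² = 530 − 441 = 89.
Chebyshev's inequality: Pr(|Z − μ| ≥ t) ≤ Var(Z)/t² = 89/784 = 0.1135.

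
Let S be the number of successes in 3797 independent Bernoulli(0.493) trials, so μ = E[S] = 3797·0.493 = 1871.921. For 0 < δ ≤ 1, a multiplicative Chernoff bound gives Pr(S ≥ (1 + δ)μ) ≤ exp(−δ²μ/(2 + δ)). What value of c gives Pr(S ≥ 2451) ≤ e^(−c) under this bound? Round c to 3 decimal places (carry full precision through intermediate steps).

Write 2451 = (1 + δ)μ, so δ = 2451/1871.921 − 1 = 0.3093501…
Then the exponent is δ²μ/(2 + δ) = (2451 − μ)² / (μ·(2 + δ)) = 77.570811.

77.571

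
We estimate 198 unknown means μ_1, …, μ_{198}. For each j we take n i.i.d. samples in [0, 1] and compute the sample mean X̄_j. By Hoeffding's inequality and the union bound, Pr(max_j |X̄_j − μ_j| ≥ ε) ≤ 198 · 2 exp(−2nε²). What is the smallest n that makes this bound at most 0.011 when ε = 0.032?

5123

Need 2·198·exp(−2nε²) ≤ 0.011, i.e. exp(−2nε²) ≤ 0.011/396.
So 2nε² ≥ ln(396/0.011) = 10.491274.
Hence n ≥ 10.491274/(2·0.032²) = 5122.692.
The smallest integer n is 5123.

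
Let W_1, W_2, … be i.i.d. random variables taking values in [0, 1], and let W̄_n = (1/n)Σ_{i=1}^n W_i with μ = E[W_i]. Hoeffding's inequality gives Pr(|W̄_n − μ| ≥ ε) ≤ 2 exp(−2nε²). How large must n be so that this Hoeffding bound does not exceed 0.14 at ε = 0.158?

Require 2·exp(−2nε²) ≤ 0.14, i.e. 2nε² ≥ ln(2/0.14) = 2.659260.
So n ≥ 2.659260 / (2·0.158²) = 53.262.
The smallest integer n is 54.

54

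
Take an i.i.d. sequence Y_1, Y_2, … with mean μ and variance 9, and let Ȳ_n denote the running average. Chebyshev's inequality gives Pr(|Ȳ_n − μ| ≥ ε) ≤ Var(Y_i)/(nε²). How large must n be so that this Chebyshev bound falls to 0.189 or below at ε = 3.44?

5

Require 9/(n·3.44²) ≤ 0.189, i.e. n ≥ 9/(0.189·3.44²) = 4.024.
The smallest integer n is 5.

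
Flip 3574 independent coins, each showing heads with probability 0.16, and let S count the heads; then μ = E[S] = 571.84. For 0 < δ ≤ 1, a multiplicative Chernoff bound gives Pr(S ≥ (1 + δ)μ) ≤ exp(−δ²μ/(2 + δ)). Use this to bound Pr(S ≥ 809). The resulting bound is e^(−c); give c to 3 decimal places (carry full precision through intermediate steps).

Write 809 = (1 + δ)μ, so δ = 809/571.84 − 1 = 0.4147314…
Then the exponent is δ²μ/(2 + δ) = (809 − μ)² / (μ·(2 + δ)) = 40.732355.

40.732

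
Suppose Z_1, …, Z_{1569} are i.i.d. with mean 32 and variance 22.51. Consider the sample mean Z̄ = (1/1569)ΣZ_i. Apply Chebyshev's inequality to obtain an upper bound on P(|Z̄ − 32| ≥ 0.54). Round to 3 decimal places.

0.049

Var(Z̄) = Var(Z_i)/n = 22.51/1569 = 0.014347.
Chebyshev: P(|Z̄ − 32| ≥ 0.54) ≤ Var(Z̄)/(0.54)² = 22.51/(1569·0.54²) = 0.0492.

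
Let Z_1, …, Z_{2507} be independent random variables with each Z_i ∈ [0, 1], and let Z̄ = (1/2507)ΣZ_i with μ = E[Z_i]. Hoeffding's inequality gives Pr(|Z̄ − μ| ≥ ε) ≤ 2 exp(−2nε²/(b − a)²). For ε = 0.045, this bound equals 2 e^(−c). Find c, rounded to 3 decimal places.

c = 2nε²/(b − a)² = 2·2507·0.045² / 1² = 10.1533.

10.153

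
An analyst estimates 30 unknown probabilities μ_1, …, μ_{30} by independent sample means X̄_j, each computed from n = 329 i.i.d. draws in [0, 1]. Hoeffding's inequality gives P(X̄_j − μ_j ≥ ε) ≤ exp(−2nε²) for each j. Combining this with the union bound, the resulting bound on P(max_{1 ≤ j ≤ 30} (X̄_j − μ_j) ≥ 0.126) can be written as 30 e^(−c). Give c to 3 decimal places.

Union bound over the 30 events: P(max_{1 ≤ j ≤ 30} (X̄_j − μ_j) ≥ 0.126) ≤ 30·exp(−2nε²) = 30 exp(−2·329·0.126²).
So c = 2·329·0.126² = 10.4464.

10.446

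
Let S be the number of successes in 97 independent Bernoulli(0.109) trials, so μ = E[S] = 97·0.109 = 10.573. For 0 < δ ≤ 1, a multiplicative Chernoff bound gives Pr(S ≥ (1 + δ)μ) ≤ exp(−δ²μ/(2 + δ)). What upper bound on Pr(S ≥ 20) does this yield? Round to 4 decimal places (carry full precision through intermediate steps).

0.0547

Write 20 = (1 + δ)μ, so δ = 20/10.573 − 1 = 0.8916107…
Then the exponent is δ²μ/(2 + δ) = (20 − μ)² / (μ·(2 + δ)) = 2.906759.
Bound = exp(−2.906759) = 0.05465.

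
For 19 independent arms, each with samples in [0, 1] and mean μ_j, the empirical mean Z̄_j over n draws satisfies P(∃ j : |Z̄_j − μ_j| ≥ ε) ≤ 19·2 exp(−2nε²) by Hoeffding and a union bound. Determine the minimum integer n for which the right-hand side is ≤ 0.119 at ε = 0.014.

Need 2·19·exp(−2nε²) ≤ 0.119, i.e. exp(−2nε²) ≤ 0.119/38.
So 2nε² ≥ ln(38/0.119) = 5.766218.
Hence n ≥ 5.766218/(2·0.014²) = 14709.740.
The smallest integer n is 14710.

14710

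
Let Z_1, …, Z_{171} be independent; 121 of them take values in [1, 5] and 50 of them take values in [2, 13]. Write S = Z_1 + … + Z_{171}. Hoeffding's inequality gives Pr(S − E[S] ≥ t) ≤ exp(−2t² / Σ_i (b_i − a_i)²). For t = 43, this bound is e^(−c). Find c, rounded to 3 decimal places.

0.463

Σ(b_i − a_i)² = 121·4² + 50·11² = 7986.
c = 2t² / 7986 = 2·43² / 7986 = 0.4631.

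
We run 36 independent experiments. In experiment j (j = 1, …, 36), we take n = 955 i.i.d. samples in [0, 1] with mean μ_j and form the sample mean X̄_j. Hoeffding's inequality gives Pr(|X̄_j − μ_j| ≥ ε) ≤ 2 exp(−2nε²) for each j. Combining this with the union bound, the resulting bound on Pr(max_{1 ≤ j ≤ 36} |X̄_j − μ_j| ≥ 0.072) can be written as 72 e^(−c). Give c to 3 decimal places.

9.901

Union bound over the 36 events: Pr(max_{1 ≤ j ≤ 36} |X̄_j − μ_j| ≥ 0.072) ≤ 36·2·exp(−2nε²) = 72 exp(−2·955·0.072²).
So c = 2·955·0.072² = 9.9014.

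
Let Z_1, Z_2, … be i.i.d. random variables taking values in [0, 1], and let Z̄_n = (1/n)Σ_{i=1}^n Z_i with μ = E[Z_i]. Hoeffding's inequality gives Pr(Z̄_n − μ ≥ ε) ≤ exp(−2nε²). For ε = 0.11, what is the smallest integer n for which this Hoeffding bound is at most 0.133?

84

Require exp(−2nε²) ≤ 0.133, i.e. 2nε² ≥ ln(1/0.133) = 2.017406.
So n ≥ 2.017406 / (2·0.11²) = 83.364.
The smallest integer n is 84.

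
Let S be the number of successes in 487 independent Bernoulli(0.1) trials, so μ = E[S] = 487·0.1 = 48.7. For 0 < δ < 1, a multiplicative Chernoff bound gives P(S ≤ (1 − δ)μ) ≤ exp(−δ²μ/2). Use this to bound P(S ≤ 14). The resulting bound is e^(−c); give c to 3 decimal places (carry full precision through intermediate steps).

12.362

Write 14 = (1 − δ)μ, so δ = 1 − 14/48.7 = 0.7125257…
Then the exponent is δ²μ/2 = (μ − 14)²/(2μ) = 12.362320.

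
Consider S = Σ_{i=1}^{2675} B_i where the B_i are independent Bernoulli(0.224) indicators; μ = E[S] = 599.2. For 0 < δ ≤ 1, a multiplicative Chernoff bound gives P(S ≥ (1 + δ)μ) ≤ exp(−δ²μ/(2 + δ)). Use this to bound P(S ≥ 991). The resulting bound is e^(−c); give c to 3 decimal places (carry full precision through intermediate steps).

Write 991 = (1 + δ)μ, so δ = 991/599.2 − 1 = 0.6538718…
Then the exponent is δ²μ/(2 + δ) = (991 − μ)² / (μ·(2 + δ)) = 96.533291.

96.533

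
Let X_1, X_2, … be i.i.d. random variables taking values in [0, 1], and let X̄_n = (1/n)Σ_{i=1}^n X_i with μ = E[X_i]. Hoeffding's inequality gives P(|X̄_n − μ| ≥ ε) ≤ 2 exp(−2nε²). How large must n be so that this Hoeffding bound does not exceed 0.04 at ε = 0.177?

Require 2·exp(−2nε²) ≤ 0.04, i.e. 2nε² ≥ ln(2/0.04) = 3.912023.
So n ≥ 3.912023 / (2·0.177²) = 62.435.
The smallest integer n is 63.

63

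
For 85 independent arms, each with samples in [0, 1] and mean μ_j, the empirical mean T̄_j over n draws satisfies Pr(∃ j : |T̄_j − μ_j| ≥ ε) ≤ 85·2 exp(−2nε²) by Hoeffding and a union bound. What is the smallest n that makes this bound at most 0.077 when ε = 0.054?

1321

Need 2·85·exp(−2nε²) ≤ 0.077, i.e. exp(−2nε²) ≤ 0.077/170.
So 2nε² ≥ ln(170/0.077) = 7.699748.
Hence n ≥ 7.699748/(2·0.054²) = 1320.259.
The smallest integer n is 1321.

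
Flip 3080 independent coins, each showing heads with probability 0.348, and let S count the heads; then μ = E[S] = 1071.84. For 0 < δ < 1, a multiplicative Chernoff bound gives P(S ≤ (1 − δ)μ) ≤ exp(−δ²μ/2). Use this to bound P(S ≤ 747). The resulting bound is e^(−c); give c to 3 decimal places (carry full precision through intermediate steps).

Write 747 = (1 − δ)μ, so δ = 1 − 747/1071.84 = 0.3030676…
Then the exponent is δ²μ/2 = (μ − 747)²/(2μ) = 49.224243.

49.224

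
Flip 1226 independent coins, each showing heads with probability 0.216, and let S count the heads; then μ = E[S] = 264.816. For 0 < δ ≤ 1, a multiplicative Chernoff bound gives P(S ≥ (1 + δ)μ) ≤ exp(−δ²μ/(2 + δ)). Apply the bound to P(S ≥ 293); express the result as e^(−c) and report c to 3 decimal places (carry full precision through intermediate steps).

1.424

Write 293 = (1 + δ)μ, so δ = 293/264.816 − 1 = 0.1064286…
Then the exponent is δ²μ/(2 + δ) = (293 − μ)² / (μ·(2 + δ)) = 1.424014.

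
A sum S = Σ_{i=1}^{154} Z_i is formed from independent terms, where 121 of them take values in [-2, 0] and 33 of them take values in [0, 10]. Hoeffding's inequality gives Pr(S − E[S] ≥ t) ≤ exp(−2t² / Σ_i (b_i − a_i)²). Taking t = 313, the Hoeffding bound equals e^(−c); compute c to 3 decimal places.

Σ(b_i − a_i)² = 121·2² + 33·10² = 3784.
c = 2t² / 3784 = 2·313² / 3784 = 51.7807.

51.781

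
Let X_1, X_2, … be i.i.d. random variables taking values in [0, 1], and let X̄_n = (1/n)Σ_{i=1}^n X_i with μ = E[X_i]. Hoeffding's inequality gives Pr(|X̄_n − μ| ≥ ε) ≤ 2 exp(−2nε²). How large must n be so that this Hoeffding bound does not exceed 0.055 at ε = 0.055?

594

Require 2·exp(−2nε²) ≤ 0.055, i.e. 2nε² ≥ ln(2/0.055) = 3.593569.
So n ≥ 3.593569 / (2·0.055²) = 593.978.
The smallest integer n is 594.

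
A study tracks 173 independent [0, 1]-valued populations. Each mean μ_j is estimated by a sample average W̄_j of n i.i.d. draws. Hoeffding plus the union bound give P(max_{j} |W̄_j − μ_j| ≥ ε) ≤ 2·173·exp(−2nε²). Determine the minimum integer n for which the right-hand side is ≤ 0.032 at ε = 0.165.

Need 2·173·exp(−2nε²) ≤ 0.032, i.e. exp(−2nε²) ≤ 0.032/346.
So 2nε² ≥ ln(346/0.032) = 9.288458.
Hence n ≥ 9.288458/(2·0.165²) = 170.587.
The smallest integer n is 171.

171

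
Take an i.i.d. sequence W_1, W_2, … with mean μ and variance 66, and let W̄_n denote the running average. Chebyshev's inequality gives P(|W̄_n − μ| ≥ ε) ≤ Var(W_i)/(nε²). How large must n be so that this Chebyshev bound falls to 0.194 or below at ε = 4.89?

15

Require 66/(n·4.89²) ≤ 0.194, i.e. n ≥ 66/(0.194·4.89²) = 14.227.
The smallest integer n is 15.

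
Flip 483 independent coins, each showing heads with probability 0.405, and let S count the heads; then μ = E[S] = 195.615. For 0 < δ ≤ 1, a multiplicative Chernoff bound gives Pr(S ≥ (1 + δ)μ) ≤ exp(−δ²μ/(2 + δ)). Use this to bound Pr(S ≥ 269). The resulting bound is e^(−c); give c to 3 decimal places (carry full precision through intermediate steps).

Write 269 = (1 + δ)μ, so δ = 269/195.615 − 1 = 0.3751502…
Then the exponent is δ²μ/(2 + δ) = (269 − μ)² / (μ·(2 + δ)) = 11.591012.

11.591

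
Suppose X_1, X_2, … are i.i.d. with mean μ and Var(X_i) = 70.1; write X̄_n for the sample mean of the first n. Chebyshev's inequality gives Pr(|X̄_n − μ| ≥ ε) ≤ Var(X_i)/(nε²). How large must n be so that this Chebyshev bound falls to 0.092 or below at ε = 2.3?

Require 70.1/(n·2.3²) ≤ 0.092, i.e. n ≥ 70.1/(0.092·2.3²) = 144.037.
The smallest integer n is 145.

145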